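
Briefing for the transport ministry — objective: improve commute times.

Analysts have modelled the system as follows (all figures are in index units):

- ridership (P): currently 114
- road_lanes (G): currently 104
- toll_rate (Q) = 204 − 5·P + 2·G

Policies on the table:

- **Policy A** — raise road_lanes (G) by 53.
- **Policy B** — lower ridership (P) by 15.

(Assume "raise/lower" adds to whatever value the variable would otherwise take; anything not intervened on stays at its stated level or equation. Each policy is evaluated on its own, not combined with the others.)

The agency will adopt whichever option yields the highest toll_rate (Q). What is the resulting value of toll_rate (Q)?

-52

Policy A (G + 53):
  P = 114
  G = 104 + 53 = 157
  Q = 204 − 5·114 + 2·157 = -52
Policy B (P − 15):
  P = 114 − 15 = 99
  G = 104
  Q = 204 − 5·99 + 2·104 = -83
Comparing — Policy A: Q=-52, Policy B: Q=-83. Highest is -52 (Policy A).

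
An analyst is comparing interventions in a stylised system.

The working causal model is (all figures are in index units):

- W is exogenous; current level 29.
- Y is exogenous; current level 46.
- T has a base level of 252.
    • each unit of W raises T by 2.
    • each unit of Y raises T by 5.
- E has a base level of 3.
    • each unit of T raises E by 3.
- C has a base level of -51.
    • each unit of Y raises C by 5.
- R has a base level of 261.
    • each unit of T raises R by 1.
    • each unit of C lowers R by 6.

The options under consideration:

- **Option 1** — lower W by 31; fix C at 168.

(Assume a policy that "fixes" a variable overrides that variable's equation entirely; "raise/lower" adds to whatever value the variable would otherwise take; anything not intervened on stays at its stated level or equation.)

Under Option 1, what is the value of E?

Option 1 (W − 31, C := 168):
  W = 29 − 31 = -2
  Y = 46
  T = 252 + 2·(-2) + 5·46 = 478
  E = 3 + 3·478 = 1437

1437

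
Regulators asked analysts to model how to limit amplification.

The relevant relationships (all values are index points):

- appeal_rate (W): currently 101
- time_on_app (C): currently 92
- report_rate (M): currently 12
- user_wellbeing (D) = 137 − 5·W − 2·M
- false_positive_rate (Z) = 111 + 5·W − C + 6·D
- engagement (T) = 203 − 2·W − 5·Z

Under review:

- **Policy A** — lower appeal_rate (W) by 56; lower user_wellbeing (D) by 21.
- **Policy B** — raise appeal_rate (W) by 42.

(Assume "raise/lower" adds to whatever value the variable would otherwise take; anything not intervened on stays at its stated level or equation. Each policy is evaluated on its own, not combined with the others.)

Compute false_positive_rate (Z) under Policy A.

-554

Policy A (W − 56, D − 21):
  W = 101 − 56 = 45
  C = 92
  M = 12
  D = 137 − 5·45 − 2·12 (−21 from intervention) = -133
  Z = 111 + 5·45 − 92 + 6·(-133) = -554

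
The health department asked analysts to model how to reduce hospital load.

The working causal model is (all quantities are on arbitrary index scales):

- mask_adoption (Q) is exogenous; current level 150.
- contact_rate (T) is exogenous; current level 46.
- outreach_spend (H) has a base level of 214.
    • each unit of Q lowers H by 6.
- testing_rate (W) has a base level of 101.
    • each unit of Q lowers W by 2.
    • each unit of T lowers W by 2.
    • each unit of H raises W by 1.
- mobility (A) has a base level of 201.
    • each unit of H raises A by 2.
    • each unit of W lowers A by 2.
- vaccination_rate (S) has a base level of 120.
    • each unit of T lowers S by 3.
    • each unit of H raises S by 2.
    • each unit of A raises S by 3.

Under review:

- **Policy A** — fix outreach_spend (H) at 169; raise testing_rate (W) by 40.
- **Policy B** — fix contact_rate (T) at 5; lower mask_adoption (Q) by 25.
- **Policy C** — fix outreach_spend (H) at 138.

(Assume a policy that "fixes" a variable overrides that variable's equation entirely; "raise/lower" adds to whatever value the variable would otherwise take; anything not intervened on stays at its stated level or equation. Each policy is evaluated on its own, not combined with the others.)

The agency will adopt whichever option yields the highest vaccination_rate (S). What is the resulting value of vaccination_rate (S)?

2607

Policy A (H := 169, W + 40):
  Q = 150
  T = 46
  H = 169
  W = 101 − 2·150 − 2·46 + 169 (+40 from intervention) = -82
  A = 201 + 2·169 − 2·(-82) = 703
  S = 120 − 3·46 + 2·169 + 3·703 = 2429
Policy B (T := 5, Q − 25):
  Q = 150 − 25 = 125
  T = 5
  H = 214 − 6·125 = -536
  W = 101 − 2·125 − 2·5 + (-536) = -695
  A = 201 + 2·(-536) − 2·(-695) = 519
  S = 120 − 3·5 + 2·(-536) + 3·519 = 590
Policy C (H := 138):
  Q = 150
  T = 46
  H = 138
  W = 101 − 2·150 − 2·46 + 138 = -153
  A = 201 + 2·138 − 2·(-153) = 783
  S = 120 − 3·46 + 2·138 + 3·783 = 2607
Comparing — Policy A: S=2429, Policy B: S=590, Policy C: S=2607. Highest is 2607 (Policy C).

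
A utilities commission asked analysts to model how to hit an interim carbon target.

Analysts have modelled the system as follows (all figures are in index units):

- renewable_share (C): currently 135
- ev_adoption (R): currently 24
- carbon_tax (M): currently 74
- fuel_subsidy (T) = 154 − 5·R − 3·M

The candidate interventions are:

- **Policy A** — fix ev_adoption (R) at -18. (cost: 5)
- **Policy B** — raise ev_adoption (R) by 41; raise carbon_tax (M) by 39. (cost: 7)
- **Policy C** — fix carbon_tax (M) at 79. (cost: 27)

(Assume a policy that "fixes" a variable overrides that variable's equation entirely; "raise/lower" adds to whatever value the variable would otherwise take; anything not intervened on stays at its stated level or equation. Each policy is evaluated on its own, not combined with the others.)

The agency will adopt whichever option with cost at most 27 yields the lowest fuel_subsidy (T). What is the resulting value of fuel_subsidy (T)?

Policy A (R := -18):
  R = -18
  M = 74
  T = 154 − 5·(-18) − 3·74 = 22
Policy B (R + 41, M + 39):
  R = 24 + 41 = 65
  M = 74 + 39 = 113
  T = 154 − 5·65 − 3·113 = -510
Policy C (M := 79):
  R = 24
  M = 79
  T = 154 − 5·24 − 3·79 = -203
Comparing — Policy A: T=22, Policy B: T=-510, Policy C: T=-203. Lowest is -510 (Policy B).

-510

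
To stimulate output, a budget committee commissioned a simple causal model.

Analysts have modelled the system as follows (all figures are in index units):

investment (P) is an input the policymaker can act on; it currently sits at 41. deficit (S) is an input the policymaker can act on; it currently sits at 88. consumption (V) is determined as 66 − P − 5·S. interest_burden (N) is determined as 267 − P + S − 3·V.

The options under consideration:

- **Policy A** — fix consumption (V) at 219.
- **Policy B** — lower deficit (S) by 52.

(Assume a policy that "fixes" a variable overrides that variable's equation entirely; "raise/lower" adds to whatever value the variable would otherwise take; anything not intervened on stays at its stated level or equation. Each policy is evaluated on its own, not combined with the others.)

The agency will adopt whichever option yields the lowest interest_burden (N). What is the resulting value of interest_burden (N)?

Policy A (V := 219):
  P = 41
  S = 88
  V = 219
  N = 267 − 41 + 88 − 3·219 = -343
Policy B (S − 52):
  P = 41
  S = 88 − 52 = 36
  V = 66 − 41 − 5·36 = -155
  N = 267 − 41 + 36 − 3·(-155) = 727
Comparing — Policy A: N=-343, Policy B: N=727. Lowest is -343 (Policy A).

-343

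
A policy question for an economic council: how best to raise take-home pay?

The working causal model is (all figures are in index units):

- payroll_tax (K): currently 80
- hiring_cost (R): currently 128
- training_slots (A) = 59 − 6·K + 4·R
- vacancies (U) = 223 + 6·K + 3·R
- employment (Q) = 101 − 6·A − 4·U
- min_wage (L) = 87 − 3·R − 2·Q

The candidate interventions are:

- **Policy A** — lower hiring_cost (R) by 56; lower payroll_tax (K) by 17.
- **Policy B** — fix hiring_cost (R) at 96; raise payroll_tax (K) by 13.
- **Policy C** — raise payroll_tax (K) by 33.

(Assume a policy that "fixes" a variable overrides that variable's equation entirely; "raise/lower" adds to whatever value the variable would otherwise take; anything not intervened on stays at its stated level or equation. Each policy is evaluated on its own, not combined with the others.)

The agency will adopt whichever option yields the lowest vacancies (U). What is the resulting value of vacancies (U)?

817

Policy A (R − 56, K − 17):
  K = 80 − 17 = 63
  R = 128 − 56 = 72
  U = 223 + 6·63 + 3·72 = 817
Policy B (R := 96, K + 13):
  K = 80 + 13 = 93
  R = 96
  U = 223 + 6·93 + 3·96 = 1069
Policy C (K + 33):
  K = 80 + 33 = 113
  R = 128
  U = 223 + 6·113 + 3·128 = 1285
Comparing — Policy A: U=817, Policy B: U=1069, Policy C: U=1285. Lowest is 817 (Policy A).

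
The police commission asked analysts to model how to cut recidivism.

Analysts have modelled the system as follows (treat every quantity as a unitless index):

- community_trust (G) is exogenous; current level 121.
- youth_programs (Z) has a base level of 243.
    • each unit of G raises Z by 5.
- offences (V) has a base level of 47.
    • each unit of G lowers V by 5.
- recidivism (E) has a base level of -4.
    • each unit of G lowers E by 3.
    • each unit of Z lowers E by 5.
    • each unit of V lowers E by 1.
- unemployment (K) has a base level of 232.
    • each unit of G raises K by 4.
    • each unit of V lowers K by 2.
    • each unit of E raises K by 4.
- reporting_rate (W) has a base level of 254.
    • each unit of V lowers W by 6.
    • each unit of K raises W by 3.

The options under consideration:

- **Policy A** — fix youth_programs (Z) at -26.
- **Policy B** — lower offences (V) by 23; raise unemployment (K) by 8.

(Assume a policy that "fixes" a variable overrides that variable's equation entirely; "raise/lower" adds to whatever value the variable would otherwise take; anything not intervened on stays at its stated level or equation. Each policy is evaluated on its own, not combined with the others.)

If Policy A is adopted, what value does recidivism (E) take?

321

Policy A (Z := -26):
  G = 121
  Z = -26
  V = 47 − 5·121 = -558
  E = -4 − 3·121 − 5·(-26) − (-558) = 321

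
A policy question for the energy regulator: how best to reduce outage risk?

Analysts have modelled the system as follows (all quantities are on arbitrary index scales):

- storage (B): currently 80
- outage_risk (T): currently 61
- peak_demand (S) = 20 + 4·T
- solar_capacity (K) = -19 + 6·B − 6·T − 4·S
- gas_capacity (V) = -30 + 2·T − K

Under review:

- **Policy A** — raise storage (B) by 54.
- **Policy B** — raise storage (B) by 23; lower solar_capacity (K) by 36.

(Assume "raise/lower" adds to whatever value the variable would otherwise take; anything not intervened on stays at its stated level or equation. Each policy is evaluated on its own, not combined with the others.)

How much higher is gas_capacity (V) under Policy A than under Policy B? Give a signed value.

Policy A (B + 54):
  B = 80 + 54 = 134
  T = 61
  S = 20 + 4·61 = 264
  K = -19 + 6·134 − 6·61 − 4·264 = -637
  V = -30 + 2·61 − (-637) = 729
Policy B (B + 23, K − 36):
  B = 80 + 23 = 103
  T = 61
  S = 20 + 4·61 = 264
  K = -19 + 6·103 − 6·61 − 4·264 (−36 from intervention) = -859
  V = -30 + 2·61 − (-859) = 951
V: 729 − 951 = -222

-222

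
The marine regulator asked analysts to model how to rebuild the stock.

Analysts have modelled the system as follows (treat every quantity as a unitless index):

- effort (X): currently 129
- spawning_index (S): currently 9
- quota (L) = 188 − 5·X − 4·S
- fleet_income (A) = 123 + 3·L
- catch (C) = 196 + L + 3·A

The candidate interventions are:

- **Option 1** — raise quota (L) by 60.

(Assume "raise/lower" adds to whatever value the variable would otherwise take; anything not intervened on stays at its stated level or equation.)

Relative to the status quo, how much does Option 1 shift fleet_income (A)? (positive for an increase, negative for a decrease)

Baseline:
  X = 129
  S = 9
  L = 188 − 5·129 − 4·9 = -493
  A = 123 + 3·(-493) = -1356
Option 1 (L + 60):
  X = 129
  S = 9
  L = 188 − 5·129 − 4·9 (+60 from intervention) = -433
  A = 123 + 3·(-433) = -1176
Change in A: -1176 − (-1356) = 180

180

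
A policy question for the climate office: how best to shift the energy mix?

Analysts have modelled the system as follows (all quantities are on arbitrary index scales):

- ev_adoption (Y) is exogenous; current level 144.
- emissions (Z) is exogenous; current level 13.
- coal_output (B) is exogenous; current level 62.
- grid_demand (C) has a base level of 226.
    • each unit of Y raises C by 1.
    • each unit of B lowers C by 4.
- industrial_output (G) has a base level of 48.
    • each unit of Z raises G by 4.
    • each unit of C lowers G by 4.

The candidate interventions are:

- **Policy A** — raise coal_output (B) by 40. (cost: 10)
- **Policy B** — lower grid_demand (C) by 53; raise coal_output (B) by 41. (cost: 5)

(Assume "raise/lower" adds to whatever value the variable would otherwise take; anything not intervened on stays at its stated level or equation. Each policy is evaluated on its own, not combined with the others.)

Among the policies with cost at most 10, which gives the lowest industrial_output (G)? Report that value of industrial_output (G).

252

Policy A (B + 40):
  Y = 144
  Z = 13
  B = 62 + 40 = 102
  C = 226 + 144 − 4·102 = -38
  G = 48 + 4·13 − 4·(-38) = 252
Policy B (C − 53, B + 41):
  Y = 144
  Z = 13
  B = 62 + 41 = 103
  C = 226 + 144 − 4·103 (−53 from intervention) = -95
  G = 48 + 4·13 − 4·(-95) = 480
Comparing — Policy A: G=252, Policy B: G=480. Lowest is 252 (Policy A).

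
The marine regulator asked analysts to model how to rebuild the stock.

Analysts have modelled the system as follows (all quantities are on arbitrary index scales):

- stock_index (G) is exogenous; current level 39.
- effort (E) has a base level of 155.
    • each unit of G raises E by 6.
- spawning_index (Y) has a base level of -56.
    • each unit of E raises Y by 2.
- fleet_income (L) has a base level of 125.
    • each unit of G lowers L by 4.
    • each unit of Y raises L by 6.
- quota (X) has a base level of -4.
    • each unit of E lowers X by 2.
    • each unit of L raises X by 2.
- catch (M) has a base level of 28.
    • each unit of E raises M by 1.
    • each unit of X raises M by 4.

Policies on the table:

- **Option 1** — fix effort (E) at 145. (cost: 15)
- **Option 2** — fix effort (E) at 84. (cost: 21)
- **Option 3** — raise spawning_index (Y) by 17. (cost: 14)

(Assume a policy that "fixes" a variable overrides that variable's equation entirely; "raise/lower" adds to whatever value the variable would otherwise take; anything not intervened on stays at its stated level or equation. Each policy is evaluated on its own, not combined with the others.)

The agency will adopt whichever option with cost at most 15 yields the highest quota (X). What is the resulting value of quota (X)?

8024

Option 1 (E := 145):
  G = 39
  E = 145
  Y = -56 + 2·145 = 234
  L = 125 − 4·39 + 6·234 = 1373
  X = -4 − 2·145 + 2·1373 = 2452
Option 3 (Y + 17):
  G = 39
  E = 155 + 6·39 = 389
  Y = -56 + 2·389 (+17 from intervention) = 739
  L = 125 − 4·39 + 6·739 = 4403
  X = -4 − 2·389 + 2·4403 = 8024
Comparing — Option 1: X=2452, Option 3: X=8024. Highest is 8024 (Option 3).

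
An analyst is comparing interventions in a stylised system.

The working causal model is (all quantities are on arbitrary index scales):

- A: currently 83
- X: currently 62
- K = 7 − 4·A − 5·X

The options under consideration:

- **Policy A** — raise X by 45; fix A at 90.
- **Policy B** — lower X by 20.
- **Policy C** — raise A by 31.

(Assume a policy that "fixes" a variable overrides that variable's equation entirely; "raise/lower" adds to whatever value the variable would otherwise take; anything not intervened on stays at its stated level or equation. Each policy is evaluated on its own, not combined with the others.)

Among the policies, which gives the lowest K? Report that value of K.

Policy A (X + 45, A := 90):
  A = 90
  X = 62 + 45 = 107
  K = 7 − 4·90 − 5·107 = -888
Policy B (X − 20):
  A = 83
  X = 62 − 20 = 42
  K = 7 − 4·83 − 5·42 = -535
Policy C (A + 31):
  A = 83 + 31 = 114
  X = 62
  K = 7 − 4·114 − 5·62 = -759
Comparing — Policy A: K=-888, Policy B: K=-535, Policy C: K=-759. Lowest is -888 (Policy A).

-888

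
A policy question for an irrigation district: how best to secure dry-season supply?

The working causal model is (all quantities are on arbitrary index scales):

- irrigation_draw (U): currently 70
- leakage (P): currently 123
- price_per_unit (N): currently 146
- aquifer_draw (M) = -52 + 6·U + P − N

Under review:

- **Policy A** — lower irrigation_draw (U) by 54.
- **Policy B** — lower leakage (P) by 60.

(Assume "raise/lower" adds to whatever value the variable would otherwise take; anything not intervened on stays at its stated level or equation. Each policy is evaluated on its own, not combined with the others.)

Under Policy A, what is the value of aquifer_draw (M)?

Policy A (U − 54):
  U = 70 − 54 = 16
  P = 123
  N = 146
  M = -52 + 6·16 + 123 − 146 = 21

21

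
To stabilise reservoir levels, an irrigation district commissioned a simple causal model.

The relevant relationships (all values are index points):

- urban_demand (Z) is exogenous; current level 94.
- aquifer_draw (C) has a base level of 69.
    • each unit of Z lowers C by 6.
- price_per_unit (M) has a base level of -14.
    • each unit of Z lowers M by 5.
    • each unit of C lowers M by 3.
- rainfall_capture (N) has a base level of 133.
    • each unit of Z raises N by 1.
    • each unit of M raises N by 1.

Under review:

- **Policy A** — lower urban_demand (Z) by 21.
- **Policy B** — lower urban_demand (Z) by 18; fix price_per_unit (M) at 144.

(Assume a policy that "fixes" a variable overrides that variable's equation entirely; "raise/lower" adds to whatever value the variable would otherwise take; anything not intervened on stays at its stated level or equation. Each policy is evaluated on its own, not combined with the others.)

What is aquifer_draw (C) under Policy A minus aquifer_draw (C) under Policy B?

18

Policy A (Z − 21):
  Z = 94 − 21 = 73
  C = 69 − 6·73 = -369
Policy B (Z − 18, M := 144):
  Z = 94 − 18 = 76
  C = 69 − 6·76 = -387
C: -369 − (-387) = 18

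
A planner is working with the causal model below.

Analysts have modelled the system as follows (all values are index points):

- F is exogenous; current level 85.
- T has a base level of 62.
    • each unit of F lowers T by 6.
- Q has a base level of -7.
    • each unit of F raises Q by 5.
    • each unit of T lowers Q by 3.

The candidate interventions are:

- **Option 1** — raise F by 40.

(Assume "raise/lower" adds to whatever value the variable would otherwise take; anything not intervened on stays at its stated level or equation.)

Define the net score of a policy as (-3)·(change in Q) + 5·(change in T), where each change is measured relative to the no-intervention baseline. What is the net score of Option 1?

-3960

Baseline:
  F = 85
  T = 62 − 6·85 = -448
  Q = -7 + 5·85 − 3·(-448) = 1762
Option 1 (F + 40):
  F = 85 + 40 = 125
  T = 62 − 6·125 = -688
  Q = -7 + 5·125 − 3·(-688) = 2682
ΔQ = 2682 − 1762 = 920; ΔT = -688 − (-448) = -240
Score = (-3)·920 + 5·(-240) = -3960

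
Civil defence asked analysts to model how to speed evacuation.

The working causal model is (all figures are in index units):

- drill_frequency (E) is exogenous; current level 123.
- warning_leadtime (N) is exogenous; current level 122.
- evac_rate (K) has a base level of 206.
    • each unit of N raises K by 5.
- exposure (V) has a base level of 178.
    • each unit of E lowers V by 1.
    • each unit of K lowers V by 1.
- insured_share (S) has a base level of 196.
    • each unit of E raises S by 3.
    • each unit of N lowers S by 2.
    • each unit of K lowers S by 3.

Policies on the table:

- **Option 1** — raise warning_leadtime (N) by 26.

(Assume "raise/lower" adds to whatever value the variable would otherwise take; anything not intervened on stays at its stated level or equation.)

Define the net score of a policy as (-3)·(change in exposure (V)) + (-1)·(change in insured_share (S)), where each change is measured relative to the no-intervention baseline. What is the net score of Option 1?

832

Baseline:
  E = 123
  N = 122
  K = 206 + 5·122 = 816
  V = 178 − 123 − 816 = -761
  S = 196 + 3·123 − 2·122 − 3·816 = -2127
Option 1 (N + 26):
  E = 123
  N = 122 + 26 = 148
  K = 206 + 5·148 = 946
  V = 178 − 123 − 946 = -891
  S = 196 + 3·123 − 2·148 − 3·946 = -2569
ΔV = -891 − (-761) = -130; ΔS = -2569 − (-2127) = -442
Score = (-3)·(-130) + (-1)·(-442) = 832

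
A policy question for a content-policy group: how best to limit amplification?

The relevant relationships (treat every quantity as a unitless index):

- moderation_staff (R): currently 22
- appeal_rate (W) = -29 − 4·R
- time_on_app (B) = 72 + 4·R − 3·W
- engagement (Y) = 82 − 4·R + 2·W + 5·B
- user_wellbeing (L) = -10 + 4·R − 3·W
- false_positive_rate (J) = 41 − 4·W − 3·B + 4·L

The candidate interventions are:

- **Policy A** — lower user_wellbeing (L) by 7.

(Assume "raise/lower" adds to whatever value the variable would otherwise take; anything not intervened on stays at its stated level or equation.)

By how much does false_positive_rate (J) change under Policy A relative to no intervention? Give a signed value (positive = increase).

-28

Baseline:
  R = 22
  W = -29 − 4·22 = -117
  B = 72 + 4·22 − 3·(-117) = 511
  L = -10 + 4·22 − 3·(-117) = 429
  J = 41 − 4·(-117) − 3·511 + 4·429 = 692
Policy A (L − 7):
  R = 22
  W = -29 − 4·22 = -117
  B = 72 + 4·22 − 3·(-117) = 511
  L = -10 + 4·22 − 3·(-117) (−7 from intervention) = 422
  J = 41 − 4·(-117) − 3·511 + 4·422 = 664
Change in J: 664 − 692 = -28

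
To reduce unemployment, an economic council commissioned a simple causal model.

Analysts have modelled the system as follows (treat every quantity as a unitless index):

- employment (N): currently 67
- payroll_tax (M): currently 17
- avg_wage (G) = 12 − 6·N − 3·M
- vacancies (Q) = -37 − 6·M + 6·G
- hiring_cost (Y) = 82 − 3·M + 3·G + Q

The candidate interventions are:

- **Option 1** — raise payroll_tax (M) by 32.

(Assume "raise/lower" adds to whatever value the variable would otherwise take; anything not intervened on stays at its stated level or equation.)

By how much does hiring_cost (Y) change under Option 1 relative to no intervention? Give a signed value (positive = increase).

-1152

Baseline:
  N = 67
  M = 17
  G = 12 − 6·67 − 3·17 = -441
  Q = -37 − 6·17 + 6·(-441) = -2785
  Y = 82 − 3·17 + 3·(-441) + (-2785) = -4077
Option 1 (M + 32):
  N = 67
  M = 17 + 32 = 49
  G = 12 − 6·67 − 3·49 = -537
  Q = -37 − 6·49 + 6·(-537) = -3553
  Y = 82 − 3·49 + 3·(-537) + (-3553) = -5229
Change in Y: -5229 − (-4077) = -1152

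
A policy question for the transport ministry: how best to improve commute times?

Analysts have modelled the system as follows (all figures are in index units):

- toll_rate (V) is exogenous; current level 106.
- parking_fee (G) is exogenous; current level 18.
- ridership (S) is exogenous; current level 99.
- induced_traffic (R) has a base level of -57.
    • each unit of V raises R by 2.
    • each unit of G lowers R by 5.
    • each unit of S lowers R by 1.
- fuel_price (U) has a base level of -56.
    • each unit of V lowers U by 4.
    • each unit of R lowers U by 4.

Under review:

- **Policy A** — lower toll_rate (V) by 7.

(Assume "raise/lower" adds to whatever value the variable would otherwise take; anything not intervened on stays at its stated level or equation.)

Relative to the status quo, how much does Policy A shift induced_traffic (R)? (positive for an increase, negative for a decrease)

-14

Baseline:
  V = 106
  G = 18
  S = 99
  R = -57 + 2·106 − 5·18 − 99 = -34
Policy A (V − 7):
  V = 106 − 7 = 99
  G = 18
  S = 99
  R = -57 + 2·99 − 5·18 − 99 = -48
Change in R: -48 − (-34) = -14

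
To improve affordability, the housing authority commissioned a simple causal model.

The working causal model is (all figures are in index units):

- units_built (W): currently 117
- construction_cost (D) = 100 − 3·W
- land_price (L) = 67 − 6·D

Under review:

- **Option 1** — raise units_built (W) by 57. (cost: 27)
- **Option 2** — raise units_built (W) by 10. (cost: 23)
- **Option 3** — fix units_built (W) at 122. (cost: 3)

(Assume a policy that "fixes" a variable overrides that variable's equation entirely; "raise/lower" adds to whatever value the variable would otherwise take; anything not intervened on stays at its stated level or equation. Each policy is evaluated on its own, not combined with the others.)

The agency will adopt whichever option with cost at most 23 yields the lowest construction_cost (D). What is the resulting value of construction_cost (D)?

-281

Option 2 (W + 10):
  W = 117 + 10 = 127
  D = 100 − 3·127 = -281
Option 3 (W := 122):
  W = 122
  D = 100 − 3·122 = -266
Comparing — Option 2: D=-281, Option 3: D=-266. Lowest is -281 (Option 2).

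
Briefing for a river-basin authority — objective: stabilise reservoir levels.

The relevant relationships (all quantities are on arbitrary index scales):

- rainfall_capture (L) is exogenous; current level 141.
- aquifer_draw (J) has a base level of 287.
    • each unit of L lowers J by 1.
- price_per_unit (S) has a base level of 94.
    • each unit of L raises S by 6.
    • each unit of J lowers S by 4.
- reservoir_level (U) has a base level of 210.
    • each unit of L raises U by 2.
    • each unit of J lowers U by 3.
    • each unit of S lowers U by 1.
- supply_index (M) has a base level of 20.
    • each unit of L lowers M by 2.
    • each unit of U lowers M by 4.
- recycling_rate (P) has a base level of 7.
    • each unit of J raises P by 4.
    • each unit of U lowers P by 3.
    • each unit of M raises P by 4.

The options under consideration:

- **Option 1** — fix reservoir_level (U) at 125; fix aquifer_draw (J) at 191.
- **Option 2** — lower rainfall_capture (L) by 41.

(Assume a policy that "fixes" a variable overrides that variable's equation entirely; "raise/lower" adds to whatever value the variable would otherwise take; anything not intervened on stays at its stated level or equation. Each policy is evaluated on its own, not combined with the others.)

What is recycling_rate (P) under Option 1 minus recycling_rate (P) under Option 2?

Option 1 (U := 125, J := 191):
  L = 141
  J = 191
  S = 94 + 6·141 − 4·191 = 176
  U = 125
  M = 20 − 2·141 − 4·125 = -762
  P = 7 + 4·191 − 3·125 + 4·(-762) = -2652
Option 2 (L − 41):
  L = 141 − 41 = 100
  J = 287 − 100 = 187
  S = 94 + 6·100 − 4·187 = -54
  U = 210 + 2·100 − 3·187 − (-54) = -97
  M = 20 − 2·100 − 4·(-97) = 208
  P = 7 + 4·187 − 3·(-97) + 4·208 = 1878
P: -2652 − 1878 = -4530

-4530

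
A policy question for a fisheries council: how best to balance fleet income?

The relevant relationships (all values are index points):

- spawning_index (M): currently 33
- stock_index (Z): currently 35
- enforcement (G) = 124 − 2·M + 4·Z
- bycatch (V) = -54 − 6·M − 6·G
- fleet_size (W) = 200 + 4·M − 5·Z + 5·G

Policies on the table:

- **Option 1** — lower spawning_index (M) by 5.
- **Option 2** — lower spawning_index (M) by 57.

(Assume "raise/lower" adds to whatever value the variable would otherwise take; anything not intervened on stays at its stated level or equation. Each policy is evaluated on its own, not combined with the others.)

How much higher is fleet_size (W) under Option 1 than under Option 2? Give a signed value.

Option 1 (M − 5):
  M = 33 − 5 = 28
  Z = 35
  G = 124 − 2·28 + 4·35 = 208
  W = 200 + 4·28 − 5·35 + 5·208 = 1177
Option 2 (M − 57):
  M = 33 − 57 = -24
  Z = 35
  G = 124 − 2·(-24) + 4·35 = 312
  W = 200 + 4·(-24) − 5·35 + 5·312 = 1489
W: 1177 − 1489 = -312

-312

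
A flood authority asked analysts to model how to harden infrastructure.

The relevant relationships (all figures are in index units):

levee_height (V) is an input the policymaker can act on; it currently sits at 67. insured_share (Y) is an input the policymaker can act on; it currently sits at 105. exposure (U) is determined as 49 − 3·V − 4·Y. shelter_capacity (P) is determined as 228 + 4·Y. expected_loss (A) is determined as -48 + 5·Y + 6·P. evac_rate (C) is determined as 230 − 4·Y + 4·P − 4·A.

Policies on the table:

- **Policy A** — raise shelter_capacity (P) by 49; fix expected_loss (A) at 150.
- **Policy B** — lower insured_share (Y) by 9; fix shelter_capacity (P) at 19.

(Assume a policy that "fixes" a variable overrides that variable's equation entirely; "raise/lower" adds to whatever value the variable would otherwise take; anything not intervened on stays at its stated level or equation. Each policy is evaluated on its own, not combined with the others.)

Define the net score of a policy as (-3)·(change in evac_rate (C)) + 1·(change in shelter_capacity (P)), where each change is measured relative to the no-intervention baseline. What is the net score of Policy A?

Baseline:
  Y = 105
  P = 228 + 4·105 = 648
  A = -48 + 5·105 + 6·648 = 4365
  C = 230 − 4·105 + 4·648 − 4·4365 = -15058
Policy A (P + 49, A := 150):
  Y = 105
  P = 228 + 4·105 (+49 from intervention) = 697
  A = 150
  C = 230 − 4·105 + 4·697 − 4·150 = 1998
ΔC = 1998 − (-15058) = 17056; ΔP = 697 − 648 = 49
Score = (-3)·17056 + 1·49 = -51119

-51119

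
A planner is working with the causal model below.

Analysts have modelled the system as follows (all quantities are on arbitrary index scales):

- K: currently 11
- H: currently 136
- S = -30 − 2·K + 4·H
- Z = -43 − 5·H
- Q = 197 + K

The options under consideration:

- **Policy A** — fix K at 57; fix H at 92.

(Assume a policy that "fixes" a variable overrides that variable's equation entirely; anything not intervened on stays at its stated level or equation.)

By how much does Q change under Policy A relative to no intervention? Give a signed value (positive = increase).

Baseline:
  K = 11
  Q = 197 + 11 = 208
Policy A (K := 57, H := 92):
  K = 57
  Q = 197 + 57 = 254
Change in Q: 254 − 208 = 46

46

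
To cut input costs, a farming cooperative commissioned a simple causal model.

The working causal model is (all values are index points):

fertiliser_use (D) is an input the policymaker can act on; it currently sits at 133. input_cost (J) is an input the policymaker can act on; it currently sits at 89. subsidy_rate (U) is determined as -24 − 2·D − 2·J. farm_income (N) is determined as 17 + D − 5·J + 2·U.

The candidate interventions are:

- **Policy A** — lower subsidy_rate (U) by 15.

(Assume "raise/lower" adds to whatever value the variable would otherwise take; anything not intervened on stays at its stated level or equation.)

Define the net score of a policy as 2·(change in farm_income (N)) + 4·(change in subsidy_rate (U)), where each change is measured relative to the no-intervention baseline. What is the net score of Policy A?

-120

Baseline:
  D = 133
  J = 89
  U = -24 − 2·133 − 2·89 = -468
  N = 17 + 133 − 5·89 + 2·(-468) = -1231
Policy A (U − 15):
  D = 133
  J = 89
  U = -24 − 2·133 − 2·89 (−15 from intervention) = -483
  N = 17 + 133 − 5·89 + 2·(-483) = -1261
ΔN = -1261 − (-1231) = -30; ΔU = -483 − (-468) = -15
Score = 2·(-30) + 4·(-15) = -120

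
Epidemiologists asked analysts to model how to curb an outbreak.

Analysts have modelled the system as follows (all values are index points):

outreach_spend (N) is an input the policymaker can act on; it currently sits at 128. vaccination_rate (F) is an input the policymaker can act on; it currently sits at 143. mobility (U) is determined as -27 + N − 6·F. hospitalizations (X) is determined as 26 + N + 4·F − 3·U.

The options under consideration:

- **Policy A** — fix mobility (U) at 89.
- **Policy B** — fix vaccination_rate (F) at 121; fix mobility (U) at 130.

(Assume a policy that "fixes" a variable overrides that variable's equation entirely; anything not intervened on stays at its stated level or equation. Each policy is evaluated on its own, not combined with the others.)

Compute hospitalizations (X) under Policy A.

459

Policy A (U := 89):
  N = 128
  F = 143
  U = 89
  X = 26 + 128 + 4·143 − 3·89 = 459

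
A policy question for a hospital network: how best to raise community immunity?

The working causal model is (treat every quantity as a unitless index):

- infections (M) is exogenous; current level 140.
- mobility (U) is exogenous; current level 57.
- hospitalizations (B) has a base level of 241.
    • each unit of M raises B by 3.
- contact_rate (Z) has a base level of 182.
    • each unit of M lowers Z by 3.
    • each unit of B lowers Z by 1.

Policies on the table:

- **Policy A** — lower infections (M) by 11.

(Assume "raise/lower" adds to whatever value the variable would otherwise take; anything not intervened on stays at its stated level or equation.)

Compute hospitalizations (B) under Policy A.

628

Policy A (M − 11):
  M = 140 − 11 = 129
  B = 241 + 3·129 = 628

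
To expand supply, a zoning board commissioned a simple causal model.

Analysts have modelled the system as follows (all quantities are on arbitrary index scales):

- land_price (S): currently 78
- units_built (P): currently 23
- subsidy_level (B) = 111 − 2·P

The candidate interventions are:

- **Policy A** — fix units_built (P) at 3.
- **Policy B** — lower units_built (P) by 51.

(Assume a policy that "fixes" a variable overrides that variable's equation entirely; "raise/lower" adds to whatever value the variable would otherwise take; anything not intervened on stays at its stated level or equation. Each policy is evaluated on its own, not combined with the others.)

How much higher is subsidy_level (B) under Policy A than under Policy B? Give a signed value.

Policy A (P := 3):
  P = 3
  B = 111 − 2·3 = 105
Policy B (P − 51):
  P = 23 − 51 = -28
  B = 111 − 2·(-28) = 167
B: 105 − 167 = -62

-62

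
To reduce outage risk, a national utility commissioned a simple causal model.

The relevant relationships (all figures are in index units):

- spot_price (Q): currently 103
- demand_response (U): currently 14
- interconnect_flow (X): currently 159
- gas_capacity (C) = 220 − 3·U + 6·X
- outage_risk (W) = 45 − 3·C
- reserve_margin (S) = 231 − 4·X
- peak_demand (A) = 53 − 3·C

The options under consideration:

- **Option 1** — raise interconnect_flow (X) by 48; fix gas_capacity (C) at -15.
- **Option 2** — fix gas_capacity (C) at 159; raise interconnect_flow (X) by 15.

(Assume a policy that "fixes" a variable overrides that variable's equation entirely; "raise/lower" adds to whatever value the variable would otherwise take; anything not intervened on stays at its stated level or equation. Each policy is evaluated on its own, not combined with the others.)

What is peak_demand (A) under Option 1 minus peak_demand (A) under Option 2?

Option 1 (X + 48, C := -15):
  U = 14
  X = 159 + 48 = 207
  C = -15
  A = 53 − 3·(-15) = 98
Option 2 (C := 159, X + 15):
  U = 14
  X = 159 + 15 = 174
  C = 159
  A = 53 − 3·159 = -424
A: 98 − (-424) = 522

522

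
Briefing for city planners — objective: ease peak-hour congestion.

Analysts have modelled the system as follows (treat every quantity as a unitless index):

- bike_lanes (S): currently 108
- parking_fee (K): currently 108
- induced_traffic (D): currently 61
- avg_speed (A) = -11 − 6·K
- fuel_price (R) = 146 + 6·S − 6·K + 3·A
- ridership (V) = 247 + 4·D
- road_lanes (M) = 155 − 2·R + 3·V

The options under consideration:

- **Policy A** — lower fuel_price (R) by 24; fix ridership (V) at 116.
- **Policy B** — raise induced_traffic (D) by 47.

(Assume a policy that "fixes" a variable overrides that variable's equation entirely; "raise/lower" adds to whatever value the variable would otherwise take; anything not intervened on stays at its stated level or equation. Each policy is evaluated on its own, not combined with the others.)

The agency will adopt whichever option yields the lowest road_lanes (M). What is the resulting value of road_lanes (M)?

4213

Policy A (R − 24, V := 116):
  S = 108
  K = 108
  D = 61
  A = -11 − 6·108 = -659
  R = 146 + 6·108 − 6·108 + 3·(-659) (−24 from intervention) = -1855
  V = 116
  M = 155 − 2·(-1855) + 3·116 = 4213
Policy B (D + 47):
  S = 108
  K = 108
  D = 61 + 47 = 108
  A = -11 − 6·108 = -659
  R = 146 + 6·108 − 6·108 + 3·(-659) = -1831
  V = 247 + 4·108 = 679
  M = 155 − 2·(-1831) + 3·679 = 5854
Comparing — Policy A: M=4213, Policy B: M=5854. Lowest is 4213 (Policy A).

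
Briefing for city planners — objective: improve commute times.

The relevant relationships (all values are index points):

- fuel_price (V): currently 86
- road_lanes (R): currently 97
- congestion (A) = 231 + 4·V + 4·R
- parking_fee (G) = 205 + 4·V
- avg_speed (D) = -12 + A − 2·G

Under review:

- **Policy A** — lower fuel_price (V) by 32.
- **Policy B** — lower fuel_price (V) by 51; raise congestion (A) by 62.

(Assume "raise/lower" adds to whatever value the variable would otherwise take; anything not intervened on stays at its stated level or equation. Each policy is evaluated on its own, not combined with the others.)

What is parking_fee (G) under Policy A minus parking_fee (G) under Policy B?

76

Policy A (V − 32):
  V = 86 − 32 = 54
  G = 205 + 4·54 = 421
Policy B (V − 51, A + 62):
  V = 86 − 51 = 35
  G = 205 + 4·35 = 345
G: 421 − 345 = 76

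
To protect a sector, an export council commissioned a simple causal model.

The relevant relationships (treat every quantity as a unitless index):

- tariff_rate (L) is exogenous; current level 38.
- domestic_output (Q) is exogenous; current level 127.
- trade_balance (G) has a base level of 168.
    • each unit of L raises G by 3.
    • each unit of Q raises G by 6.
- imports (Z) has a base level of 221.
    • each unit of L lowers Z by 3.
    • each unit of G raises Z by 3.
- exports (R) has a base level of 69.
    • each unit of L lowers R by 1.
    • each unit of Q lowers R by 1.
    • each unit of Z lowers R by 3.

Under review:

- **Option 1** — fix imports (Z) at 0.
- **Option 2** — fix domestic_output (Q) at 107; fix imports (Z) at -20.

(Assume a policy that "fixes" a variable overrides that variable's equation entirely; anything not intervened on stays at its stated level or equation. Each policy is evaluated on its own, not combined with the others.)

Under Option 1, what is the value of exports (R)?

-96

Option 1 (Z := 0):
  L = 38
  Q = 127
  G = 168 + 3·38 + 6·127 = 1044
  Z = 0
  R = 69 − 38 − 127 − 3·0 = -96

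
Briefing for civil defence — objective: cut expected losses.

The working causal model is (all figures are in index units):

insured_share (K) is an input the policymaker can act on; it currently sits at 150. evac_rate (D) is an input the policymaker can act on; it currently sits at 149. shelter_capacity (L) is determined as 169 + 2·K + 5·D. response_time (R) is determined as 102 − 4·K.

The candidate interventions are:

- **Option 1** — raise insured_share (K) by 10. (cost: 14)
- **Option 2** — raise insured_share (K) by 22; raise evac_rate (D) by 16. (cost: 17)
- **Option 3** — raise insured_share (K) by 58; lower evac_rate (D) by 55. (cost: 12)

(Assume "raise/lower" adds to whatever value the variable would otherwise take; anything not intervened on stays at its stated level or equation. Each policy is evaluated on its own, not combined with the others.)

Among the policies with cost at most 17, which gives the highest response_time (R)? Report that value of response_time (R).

-538

Option 1 (K + 10):
  K = 150 + 10 = 160
  R = 102 − 4·160 = -538
Option 2 (K + 22, D + 16):
  K = 150 + 22 = 172
  R = 102 − 4·172 = -586
Option 3 (K + 58, D − 55):
  K = 150 + 58 = 208
  R = 102 − 4·208 = -730
Comparing — Option 1: R=-538, Option 2: R=-586, Option 3: R=-730. Highest is -538 (Option 1).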